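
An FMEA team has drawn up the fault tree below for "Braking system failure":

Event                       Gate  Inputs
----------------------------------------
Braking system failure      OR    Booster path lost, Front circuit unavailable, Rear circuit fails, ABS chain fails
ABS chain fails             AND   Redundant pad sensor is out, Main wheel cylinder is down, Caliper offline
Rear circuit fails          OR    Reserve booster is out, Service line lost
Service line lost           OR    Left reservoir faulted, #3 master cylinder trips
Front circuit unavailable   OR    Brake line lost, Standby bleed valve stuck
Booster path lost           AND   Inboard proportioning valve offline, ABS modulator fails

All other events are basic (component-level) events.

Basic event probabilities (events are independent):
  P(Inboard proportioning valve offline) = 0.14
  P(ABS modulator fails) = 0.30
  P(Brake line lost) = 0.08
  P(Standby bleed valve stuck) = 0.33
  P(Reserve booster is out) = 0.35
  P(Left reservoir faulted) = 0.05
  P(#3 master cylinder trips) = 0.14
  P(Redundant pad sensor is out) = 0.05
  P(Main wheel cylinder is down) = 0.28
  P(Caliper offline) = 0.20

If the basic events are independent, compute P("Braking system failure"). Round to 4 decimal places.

0.6873

P(Booster path lost) [AND] = 0.14 × 0.30 = 0.042000
P(Front circuit unavailable) [OR] = 1 − (1−0.08) × (1−0.33) = 0.383600
P(Service line lost) [OR] = 1 − (1−0.05) × (1−0.14) = 0.183000
P(Rear circuit fails) [OR] = 1 − (1−0.35) × (1−0.183000) = 0.468950
P(ABS chain fails) [AND] = 0.05 × 0.28 × 0.20 = 0.002800
P(Braking system failure) [OR] = 1 − (1−0.042000) × (1−0.383600) × (1−0.468950) × (1−0.002800) = 0.687287
Rounded to 4 decimal places: P(Braking system failure) ≈ 0.6873.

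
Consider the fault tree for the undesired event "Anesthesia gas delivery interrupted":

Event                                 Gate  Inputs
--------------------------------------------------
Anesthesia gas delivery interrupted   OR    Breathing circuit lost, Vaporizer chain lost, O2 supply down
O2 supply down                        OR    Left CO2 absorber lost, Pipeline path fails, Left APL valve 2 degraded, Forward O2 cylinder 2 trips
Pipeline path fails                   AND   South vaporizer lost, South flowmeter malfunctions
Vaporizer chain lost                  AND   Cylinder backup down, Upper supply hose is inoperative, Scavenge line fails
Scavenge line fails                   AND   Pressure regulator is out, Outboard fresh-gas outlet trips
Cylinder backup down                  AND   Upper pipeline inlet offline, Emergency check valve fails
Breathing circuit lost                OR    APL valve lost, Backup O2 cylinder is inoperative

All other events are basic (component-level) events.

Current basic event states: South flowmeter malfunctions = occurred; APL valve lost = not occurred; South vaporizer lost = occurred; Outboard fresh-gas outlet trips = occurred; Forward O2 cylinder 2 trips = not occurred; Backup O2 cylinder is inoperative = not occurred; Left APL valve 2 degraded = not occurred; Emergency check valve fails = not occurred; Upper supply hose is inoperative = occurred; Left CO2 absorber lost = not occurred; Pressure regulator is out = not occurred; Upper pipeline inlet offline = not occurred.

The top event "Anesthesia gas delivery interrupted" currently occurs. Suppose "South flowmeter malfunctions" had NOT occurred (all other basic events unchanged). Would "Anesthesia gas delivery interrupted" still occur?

Counterfactual: set "South flowmeter malfunctions" to not occurred.
Breathing circuit lost [OR]: APL valve lost=not, Backup O2 cylinder is inoperative=not → no input occurs → does not occur.
Cylinder backup down [AND]: Upper pipeline inlet offline=not, Emergency check valve fails=not → not all inputs occur → does not occur.
Scavenge line fails [AND]: Pressure regulator is out=not, Outboard fresh-gas outlet trips=occurs → not all inputs occur → does not occur.
Vaporizer chain lost [AND]: Cylinder backup down=not, Upper supply hose is inoperative=occurs, Scavenge line fails=not → not all inputs occur → does not occur.
Pipeline path fails [AND]: South vaporizer lost=occurs, South flowmeter malfunctions=not → not all inputs occur → does not occur.
O2 supply down [OR]: Left CO2 absorber lost=not, Pipeline path fails=not, Left APL valve 2 degraded=not, Forward O2 cylinder 2 trips=not → no input occurs → does not occur.
Anesthesia gas delivery interrupted [OR]: Breathing circuit lost=not, Vaporizer chain lost=not, O2 supply down=not → no input occurs → does not occur.

No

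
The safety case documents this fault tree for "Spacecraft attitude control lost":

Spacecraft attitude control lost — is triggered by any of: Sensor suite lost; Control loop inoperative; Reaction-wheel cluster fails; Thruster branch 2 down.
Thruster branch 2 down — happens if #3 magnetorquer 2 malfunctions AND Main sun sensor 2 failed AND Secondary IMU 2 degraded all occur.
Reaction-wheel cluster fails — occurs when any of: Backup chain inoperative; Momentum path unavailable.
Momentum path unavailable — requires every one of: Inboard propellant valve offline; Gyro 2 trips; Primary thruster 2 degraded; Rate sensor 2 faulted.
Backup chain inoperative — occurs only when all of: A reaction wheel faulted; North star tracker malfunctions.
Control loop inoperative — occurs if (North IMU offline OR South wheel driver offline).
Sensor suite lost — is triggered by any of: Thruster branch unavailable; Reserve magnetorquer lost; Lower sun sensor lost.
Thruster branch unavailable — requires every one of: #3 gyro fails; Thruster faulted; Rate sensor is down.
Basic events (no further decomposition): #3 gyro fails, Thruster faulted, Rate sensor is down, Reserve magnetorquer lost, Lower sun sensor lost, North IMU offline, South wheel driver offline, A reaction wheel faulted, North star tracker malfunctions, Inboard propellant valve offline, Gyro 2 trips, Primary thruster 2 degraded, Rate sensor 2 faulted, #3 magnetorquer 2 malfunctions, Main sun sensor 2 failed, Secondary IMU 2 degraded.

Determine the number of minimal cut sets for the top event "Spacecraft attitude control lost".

Thruster branch unavailable [AND]: one cut set from each child combined → 1 × 1 × 1 = 1 cut set(s).
Sensor suite lost [OR]: union of children's cut sets → 3 cut set(s).
Control loop inoperative [OR]: union of children's cut sets → 2 cut set(s).
Backup chain inoperative [AND]: one cut set from each child combined → 1 × 1 = 1 cut set(s).
Momentum path unavailable [AND]: one cut set from each child combined → 1 × 1 × 1 × 1 = 1 cut set(s).
Reaction-wheel cluster fails [OR]: union of children's cut sets → 2 cut set(s).
Thruster branch 2 down [AND]: one cut set from each child combined → 1 × 1 × 1 = 1 cut set(s).
Spacecraft attitude control lost [OR]: union of children's cut sets → 8 cut set(s).
Minimal cut sets: {#3 gyro fails, Rate sensor is down, Thruster faulted}; {Reserve magnetorquer lost}; {Lower sun sensor lost}; {North IMU offline}; {South wheel driver offline}; {A reaction wheel faulted, North star tracker malfunctions}; {Gyro 2 trips, Inboard propellant valve offline, Primary thruster 2 degraded, Rate sensor 2 faulted}; {#3 magnetorquer 2 malfunctions, Main sun sensor 2 failed, Secondary IMU 2 degraded}.

8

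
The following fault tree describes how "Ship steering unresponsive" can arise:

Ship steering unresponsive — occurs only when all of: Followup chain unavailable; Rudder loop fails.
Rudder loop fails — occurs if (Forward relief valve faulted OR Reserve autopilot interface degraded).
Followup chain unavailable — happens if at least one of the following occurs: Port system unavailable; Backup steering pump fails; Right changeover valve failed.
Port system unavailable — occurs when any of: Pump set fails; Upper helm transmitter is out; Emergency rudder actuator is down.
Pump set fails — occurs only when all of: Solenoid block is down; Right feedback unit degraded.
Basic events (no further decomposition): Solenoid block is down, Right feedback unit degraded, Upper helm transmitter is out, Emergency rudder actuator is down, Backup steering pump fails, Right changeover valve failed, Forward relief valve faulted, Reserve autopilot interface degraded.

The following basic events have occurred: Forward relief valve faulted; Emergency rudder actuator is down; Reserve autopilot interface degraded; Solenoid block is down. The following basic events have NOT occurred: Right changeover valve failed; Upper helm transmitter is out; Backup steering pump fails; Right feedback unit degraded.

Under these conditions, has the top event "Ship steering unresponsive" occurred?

Pump set fails [AND]: Solenoid block is down=occurs, Right feedback unit degraded=not → not all inputs occur → does not occur.
Port system unavailable [OR]: Pump set fails=not, Upper helm transmitter is out=not, Emergency rudder actuator is down=occurs → at least one input occurs → occurs.
Followup chain unavailable [OR]: Port system unavailable=occurs, Backup steering pump fails=not, Right changeover valve failed=not → at least one input occurs → occurs.
Rudder loop fails [OR]: Forward relief valve faulted=occurs, Reserve autopilot interface degraded=occurs → at least one input occurs → occurs.
Ship steering unresponsive [AND]: Followup chain unavailable=occurs, Rudder loop fails=occurs → all inputs occur → occurs.

Yes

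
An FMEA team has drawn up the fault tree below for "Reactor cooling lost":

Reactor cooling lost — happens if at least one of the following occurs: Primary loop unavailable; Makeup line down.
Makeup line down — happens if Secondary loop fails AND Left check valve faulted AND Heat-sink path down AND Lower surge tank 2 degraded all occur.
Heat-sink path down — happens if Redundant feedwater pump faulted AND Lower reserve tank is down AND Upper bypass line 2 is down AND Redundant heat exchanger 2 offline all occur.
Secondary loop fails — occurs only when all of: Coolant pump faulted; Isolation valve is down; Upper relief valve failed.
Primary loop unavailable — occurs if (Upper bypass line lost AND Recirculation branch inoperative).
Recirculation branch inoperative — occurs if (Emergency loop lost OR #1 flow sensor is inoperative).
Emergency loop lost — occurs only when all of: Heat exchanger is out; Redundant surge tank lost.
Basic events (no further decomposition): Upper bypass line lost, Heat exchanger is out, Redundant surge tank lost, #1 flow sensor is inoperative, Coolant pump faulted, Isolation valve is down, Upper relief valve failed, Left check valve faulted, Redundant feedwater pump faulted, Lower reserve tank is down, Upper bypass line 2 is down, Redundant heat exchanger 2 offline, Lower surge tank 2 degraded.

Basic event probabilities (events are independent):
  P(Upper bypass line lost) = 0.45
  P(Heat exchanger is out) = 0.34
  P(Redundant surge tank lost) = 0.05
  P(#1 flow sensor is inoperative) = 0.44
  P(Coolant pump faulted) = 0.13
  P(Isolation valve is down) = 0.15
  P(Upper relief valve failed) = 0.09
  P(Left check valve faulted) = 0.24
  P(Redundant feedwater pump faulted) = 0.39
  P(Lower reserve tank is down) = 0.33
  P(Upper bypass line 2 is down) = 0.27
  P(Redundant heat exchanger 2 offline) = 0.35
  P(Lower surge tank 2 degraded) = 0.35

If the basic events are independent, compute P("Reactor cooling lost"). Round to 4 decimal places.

0.2023

P(Emergency loop lost) [AND] = 0.34 × 0.05 = 0.017000
P(Recirculation branch inoperative) [OR] = 1 − (1−0.017000) × (1−0.44) = 0.449520
P(Primary loop unavailable) [AND] = 0.45 × 0.449520 = 0.202284
P(Secondary loop fails) [AND] = 0.13 × 0.15 × 0.09 = 0.001755
P(Heat-sink path down) [AND] = 0.39 × 0.33 × 0.27 × 0.35 = 0.012162
P(Makeup line down) [AND] = 0.001755 × 0.24 × 0.012162 × 0.35 = 0.000002
P(Reactor cooling lost) [OR] = 1 − (1−0.202284) × (1−0.000002) = 0.202286
Rounded to 4 decimal places: P(Reactor cooling lost) ≈ 0.2023.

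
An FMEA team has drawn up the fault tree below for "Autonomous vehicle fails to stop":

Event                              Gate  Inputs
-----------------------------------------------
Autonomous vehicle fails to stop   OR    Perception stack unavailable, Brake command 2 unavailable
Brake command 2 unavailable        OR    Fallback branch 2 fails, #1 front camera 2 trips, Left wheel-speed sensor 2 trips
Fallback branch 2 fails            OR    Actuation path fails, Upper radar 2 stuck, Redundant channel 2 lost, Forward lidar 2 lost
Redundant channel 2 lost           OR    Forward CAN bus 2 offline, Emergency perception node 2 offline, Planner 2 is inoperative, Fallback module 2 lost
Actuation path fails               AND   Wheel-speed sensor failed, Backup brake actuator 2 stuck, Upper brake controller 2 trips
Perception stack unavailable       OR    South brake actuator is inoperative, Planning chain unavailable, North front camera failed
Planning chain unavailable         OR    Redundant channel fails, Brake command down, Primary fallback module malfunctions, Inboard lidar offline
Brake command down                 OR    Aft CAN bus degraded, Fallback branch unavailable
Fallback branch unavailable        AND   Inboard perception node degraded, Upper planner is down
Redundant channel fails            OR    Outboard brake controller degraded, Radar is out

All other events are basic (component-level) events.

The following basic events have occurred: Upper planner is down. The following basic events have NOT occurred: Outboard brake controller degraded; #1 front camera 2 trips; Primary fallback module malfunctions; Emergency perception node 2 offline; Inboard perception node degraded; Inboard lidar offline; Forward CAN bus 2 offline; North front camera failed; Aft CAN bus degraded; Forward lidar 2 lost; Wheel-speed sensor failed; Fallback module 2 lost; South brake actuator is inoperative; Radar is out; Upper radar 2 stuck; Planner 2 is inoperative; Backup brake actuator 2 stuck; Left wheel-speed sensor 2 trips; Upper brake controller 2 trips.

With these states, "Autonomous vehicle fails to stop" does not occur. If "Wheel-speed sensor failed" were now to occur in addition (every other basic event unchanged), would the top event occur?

Counterfactual: set "Wheel-speed sensor failed" to occurred.
Redundant channel fails [OR]: Outboard brake controller degraded=not, Radar is out=not → no input occurs → does not occur.
Fallback branch unavailable [AND]: Inboard perception node degraded=not, Upper planner is down=occurs → not all inputs occur → does not occur.
Brake command down [OR]: Aft CAN bus degraded=not, Fallback branch unavailable=not → no input occurs → does not occur.
Planning chain unavailable [OR]: Redundant channel fails=not, Brake command down=not, Primary fallback module malfunctions=not, Inboard lidar offline=not → no input occurs → does not occur.
Perception stack unavailable [OR]: South brake actuator is inoperative=not, Planning chain unavailable=not, North front camera failed=not → no input occurs → does not occur.
Actuation path fails [AND]: Wheel-speed sensor failed=occurs, Backup brake actuator 2 stuck=not, Upper brake controller 2 trips=not → not all inputs occur → does not occur.
Redundant channel 2 lost [OR]: Forward CAN bus 2 offline=not, Emergency perception node 2 offline=not, Planner 2 is inoperative=not, Fallback module 2 lost=not → no input occurs → does not occur.
Fallback branch 2 fails [OR]: Actuation path fails=not, Upper radar 2 stuck=not, Redundant channel 2 lost=not, Forward lidar 2 lost=not → no input occurs → does not occur.
Brake command 2 unavailable [OR]: Fallback branch 2 fails=not, #1 front camera 2 trips=not, Left wheel-speed sensor 2 trips=not → no input occurs → does not occur.
Autonomous vehicle fails to stop [OR]: Perception stack unavailable=not, Brake command 2 unavailable=not → no input occurs → does not occur.

No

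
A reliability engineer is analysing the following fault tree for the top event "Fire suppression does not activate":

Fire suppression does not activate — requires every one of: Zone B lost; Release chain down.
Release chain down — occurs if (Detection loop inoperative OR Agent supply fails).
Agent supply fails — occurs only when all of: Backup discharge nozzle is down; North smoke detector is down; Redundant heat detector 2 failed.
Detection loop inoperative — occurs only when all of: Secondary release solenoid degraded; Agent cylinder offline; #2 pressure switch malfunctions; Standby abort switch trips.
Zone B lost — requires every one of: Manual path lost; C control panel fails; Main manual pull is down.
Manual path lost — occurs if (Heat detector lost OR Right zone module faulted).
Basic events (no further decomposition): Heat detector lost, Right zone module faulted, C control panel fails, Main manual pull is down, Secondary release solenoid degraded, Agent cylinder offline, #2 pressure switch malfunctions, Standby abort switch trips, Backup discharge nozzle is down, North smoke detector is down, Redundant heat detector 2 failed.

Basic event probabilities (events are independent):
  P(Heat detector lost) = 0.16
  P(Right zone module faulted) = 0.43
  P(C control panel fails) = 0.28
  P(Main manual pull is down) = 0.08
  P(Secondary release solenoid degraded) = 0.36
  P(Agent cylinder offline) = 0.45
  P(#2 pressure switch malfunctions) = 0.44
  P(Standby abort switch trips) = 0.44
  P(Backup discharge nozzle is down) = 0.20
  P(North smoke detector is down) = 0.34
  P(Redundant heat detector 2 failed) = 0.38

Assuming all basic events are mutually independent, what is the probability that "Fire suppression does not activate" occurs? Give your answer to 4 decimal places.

0.0007

P(Manual path lost) [OR] = 1 − (1−0.16) × (1−0.43) = 0.521200
P(Zone B lost) [AND] = 0.521200 × 0.28 × 0.08 = 0.011675
P(Detection loop inoperative) [AND] = 0.36 × 0.45 × 0.44 × 0.44 = 0.031363
P(Agent supply fails) [AND] = 0.20 × 0.34 × 0.38 = 0.025840
P(Release chain down) [OR] = 1 − (1−0.031363) × (1−0.025840) = 0.056393
P(Fire suppression does not activate) [AND] = 0.011675 × 0.056393 = 0.000658
Rounded to 4 decimal places: P(Fire suppression does not activate) ≈ 0.0007.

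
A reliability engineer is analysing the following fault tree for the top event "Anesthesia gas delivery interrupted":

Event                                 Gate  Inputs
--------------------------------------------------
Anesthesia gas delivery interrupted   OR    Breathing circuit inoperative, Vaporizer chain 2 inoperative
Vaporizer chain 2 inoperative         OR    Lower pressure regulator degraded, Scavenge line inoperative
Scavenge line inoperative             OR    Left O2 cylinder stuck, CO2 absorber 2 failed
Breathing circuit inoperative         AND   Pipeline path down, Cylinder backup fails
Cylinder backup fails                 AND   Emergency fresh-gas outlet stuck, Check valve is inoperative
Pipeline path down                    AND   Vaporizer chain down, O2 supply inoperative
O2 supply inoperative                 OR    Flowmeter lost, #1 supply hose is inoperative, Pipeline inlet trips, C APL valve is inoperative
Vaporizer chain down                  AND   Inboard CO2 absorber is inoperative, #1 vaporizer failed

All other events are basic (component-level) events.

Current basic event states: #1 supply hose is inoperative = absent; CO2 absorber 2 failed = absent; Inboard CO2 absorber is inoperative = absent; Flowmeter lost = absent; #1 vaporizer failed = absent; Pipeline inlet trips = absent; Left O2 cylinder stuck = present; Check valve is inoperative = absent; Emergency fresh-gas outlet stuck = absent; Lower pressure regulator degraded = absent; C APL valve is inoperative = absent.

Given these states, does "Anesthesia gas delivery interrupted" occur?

Vaporizer chain down [AND]: Inboard CO2 absorber is inoperative=not, #1 vaporizer failed=not → not all inputs occur → does not occur.
O2 supply inoperative [OR]: Flowmeter lost=not, #1 supply hose is inoperative=not, Pipeline inlet trips=not, C APL valve is inoperative=not → no input occurs → does not occur.
Pipeline path down [AND]: Vaporizer chain down=not, O2 supply inoperative=not → not all inputs occur → does not occur.
Cylinder backup fails [AND]: Emergency fresh-gas outlet stuck=not, Check valve is inoperative=not → not all inputs occur → does not occur.
Breathing circuit inoperative [AND]: Pipeline path down=not, Cylinder backup fails=not → not all inputs occur → does not occur.
Scavenge line inoperative [OR]: Left O2 cylinder stuck=occurs, CO2 absorber 2 failed=not → at least one input occurs → occurs.
Vaporizer chain 2 inoperative [OR]: Lower pressure regulator degraded=not, Scavenge line inoperative=occurs → at least one input occurs → occurs.
Anesthesia gas delivery interrupted [OR]: Breathing circuit inoperative=not, Vaporizer chain 2 inoperative=occurs → at least one input occurs → occurs.

Yes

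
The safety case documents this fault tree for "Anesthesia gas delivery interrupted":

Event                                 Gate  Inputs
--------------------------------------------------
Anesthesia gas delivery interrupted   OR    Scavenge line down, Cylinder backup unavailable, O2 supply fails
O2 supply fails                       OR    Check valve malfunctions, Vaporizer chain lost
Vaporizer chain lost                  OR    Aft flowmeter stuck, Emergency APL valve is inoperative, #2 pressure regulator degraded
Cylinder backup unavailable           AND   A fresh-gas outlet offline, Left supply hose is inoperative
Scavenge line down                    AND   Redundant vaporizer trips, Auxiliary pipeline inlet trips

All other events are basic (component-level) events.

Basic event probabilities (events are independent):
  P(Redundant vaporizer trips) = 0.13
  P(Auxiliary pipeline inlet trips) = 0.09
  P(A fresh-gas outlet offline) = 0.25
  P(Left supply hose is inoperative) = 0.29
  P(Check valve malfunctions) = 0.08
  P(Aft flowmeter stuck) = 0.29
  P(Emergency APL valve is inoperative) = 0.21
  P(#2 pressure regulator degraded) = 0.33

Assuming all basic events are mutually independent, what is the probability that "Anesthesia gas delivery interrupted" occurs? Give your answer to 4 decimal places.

P(Scavenge line down) [AND] = 0.13 × 0.09 = 0.011700
P(Cylinder backup unavailable) [AND] = 0.25 × 0.29 = 0.072500
P(Vaporizer chain lost) [OR] = 1 − (1−0.29) × (1−0.21) × (1−0.33) = 0.624197
P(O2 supply fails) [OR] = 1 − (1−0.08) × (1−0.624197) = 0.654261
P(Anesthesia gas delivery interrupted) [OR] = 1 − (1−0.011700) × (1−0.072500) × (1−0.654261) = 0.683079
Rounded to 4 decimal places: P(Anesthesia gas delivery interrupted) ≈ 0.6831.

0.6831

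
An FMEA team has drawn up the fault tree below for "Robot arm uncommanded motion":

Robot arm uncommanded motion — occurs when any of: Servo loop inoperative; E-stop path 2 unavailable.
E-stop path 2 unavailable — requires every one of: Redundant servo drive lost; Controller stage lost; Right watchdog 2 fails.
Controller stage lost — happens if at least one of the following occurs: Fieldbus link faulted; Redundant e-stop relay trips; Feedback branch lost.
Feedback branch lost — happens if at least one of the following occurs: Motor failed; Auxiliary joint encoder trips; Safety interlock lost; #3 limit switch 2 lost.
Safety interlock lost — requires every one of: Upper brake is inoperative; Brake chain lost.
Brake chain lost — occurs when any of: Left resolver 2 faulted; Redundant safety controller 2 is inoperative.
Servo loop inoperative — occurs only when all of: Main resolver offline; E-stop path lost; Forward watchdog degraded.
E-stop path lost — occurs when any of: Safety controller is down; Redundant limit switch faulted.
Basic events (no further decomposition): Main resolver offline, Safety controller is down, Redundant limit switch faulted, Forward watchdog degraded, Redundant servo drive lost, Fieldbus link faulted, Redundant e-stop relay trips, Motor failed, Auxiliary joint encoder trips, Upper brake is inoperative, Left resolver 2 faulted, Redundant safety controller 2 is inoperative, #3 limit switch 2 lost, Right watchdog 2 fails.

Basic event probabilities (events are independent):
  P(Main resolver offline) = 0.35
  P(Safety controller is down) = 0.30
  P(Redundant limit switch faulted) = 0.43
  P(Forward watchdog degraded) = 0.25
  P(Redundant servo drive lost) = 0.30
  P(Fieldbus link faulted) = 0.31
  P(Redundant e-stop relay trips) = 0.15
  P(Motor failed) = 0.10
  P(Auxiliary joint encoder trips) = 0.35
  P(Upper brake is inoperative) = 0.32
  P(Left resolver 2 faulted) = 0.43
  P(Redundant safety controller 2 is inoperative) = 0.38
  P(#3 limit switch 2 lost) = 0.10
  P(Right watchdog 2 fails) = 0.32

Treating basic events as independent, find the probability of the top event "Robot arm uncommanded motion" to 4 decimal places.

0.1213

P(E-stop path lost) [OR] = 1 − (1−0.30) × (1−0.43) = 0.601000
P(Servo loop inoperative) [AND] = 0.35 × 0.601000 × 0.25 = 0.052588
P(Brake chain lost) [OR] = 1 − (1−0.43) × (1−0.38) = 0.646600
P(Safety interlock lost) [AND] = 0.32 × 0.646600 = 0.206912
P(Feedback branch lost) [OR] = 1 − (1−0.10) × (1−0.35) × (1−0.206912) × (1−0.10) = 0.582439
P(Controller stage lost) [OR] = 1 − (1−0.31) × (1−0.15) × (1−0.582439) = 0.755100
P(E-stop path 2 unavailable) [AND] = 0.30 × 0.755100 × 0.32 = 0.072490
P(Robot arm uncommanded motion) [OR] = 1 − (1−0.052588) × (1−0.072490) = 0.121266
Rounded to 4 decimal places: P(Robot arm uncommanded motion) ≈ 0.1213.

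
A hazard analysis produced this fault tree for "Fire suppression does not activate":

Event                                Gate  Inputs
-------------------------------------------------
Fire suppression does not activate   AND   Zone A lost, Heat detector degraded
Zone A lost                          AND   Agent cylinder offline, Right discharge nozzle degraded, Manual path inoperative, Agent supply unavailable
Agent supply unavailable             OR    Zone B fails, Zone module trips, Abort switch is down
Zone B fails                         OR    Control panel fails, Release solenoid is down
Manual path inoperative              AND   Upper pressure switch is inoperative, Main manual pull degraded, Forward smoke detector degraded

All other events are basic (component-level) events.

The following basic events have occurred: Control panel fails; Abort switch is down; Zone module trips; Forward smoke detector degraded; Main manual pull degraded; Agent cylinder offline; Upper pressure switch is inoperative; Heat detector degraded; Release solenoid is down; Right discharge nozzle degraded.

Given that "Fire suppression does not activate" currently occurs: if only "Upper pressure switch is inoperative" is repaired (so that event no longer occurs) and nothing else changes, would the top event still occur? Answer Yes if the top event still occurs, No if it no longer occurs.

Counterfactual: set "Upper pressure switch is inoperative" to not occurred.
Manual path inoperative [AND]: Upper pressure switch is inoperative=not, Main manual pull degraded=occurs, Forward smoke detector degraded=occurs → not all inputs occur → does not occur.
Zone B fails [OR]: Control panel fails=occurs, Release solenoid is down=occurs → at least one input occurs → occurs.
Agent supply unavailable [OR]: Zone B fails=occurs, Zone module trips=occurs, Abort switch is down=occurs → at least one input occurs → occurs.
Zone A lost [AND]: Agent cylinder offline=occurs, Right discharge nozzle degraded=occurs, Manual path inoperative=not, Agent supply unavailable=occurs → not all inputs occur → does not occur.
Fire suppression does not activate [AND]: Zone A lost=not, Heat detector degraded=occurs → not all inputs occur → does not occur.

No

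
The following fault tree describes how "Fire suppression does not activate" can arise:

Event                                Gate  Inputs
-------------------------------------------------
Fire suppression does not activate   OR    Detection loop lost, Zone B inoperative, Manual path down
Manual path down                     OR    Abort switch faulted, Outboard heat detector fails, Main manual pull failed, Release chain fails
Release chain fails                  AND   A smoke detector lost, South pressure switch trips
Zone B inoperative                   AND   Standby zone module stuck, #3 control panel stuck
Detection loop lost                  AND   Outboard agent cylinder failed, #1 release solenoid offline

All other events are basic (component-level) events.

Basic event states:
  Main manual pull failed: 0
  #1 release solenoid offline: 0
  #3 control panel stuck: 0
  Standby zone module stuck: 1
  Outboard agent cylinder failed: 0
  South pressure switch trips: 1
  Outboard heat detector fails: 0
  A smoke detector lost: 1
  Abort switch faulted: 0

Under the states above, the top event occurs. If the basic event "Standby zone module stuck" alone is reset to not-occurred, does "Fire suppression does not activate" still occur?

Counterfactual: set "Standby zone module stuck" to not occurred.
Detection loop lost [AND]: Outboard agent cylinder failed=not, #1 release solenoid offline=not → not all inputs occur → does not occur.
Zone B inoperative [AND]: Standby zone module stuck=not, #3 control panel stuck=not → not all inputs occur → does not occur.
Release chain fails [AND]: A smoke detector lost=occurs, South pressure switch trips=occurs → all inputs occur → occurs.
Manual path down [OR]: Abort switch faulted=not, Outboard heat detector fails=not, Main manual pull failed=not, Release chain fails=occurs → at least one input occurs → occurs.
Fire suppression does not activate [OR]: Detection loop lost=not, Zone B inoperative=not, Manual path down=occurs → at least one input occurs → occurs.

Yes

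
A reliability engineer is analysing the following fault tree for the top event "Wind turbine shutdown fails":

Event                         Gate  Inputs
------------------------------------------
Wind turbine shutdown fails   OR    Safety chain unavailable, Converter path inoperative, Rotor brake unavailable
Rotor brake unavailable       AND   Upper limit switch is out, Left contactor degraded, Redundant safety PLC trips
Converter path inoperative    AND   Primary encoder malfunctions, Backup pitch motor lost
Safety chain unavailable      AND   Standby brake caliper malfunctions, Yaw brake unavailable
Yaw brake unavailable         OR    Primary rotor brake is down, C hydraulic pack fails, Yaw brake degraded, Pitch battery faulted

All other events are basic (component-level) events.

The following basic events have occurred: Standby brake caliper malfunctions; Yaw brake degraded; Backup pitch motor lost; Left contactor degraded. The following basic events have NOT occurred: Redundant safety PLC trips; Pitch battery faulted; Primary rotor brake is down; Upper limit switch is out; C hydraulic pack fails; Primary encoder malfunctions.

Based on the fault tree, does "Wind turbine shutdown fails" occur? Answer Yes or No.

Yes

Yaw brake unavailable [OR]: Primary rotor brake is down=not, C hydraulic pack fails=not, Yaw brake degraded=occurs, Pitch battery faulted=not → at least one input occurs → occurs.
Safety chain unavailable [AND]: Standby brake caliper malfunctions=occurs, Yaw brake unavailable=occurs → all inputs occur → occurs.
Converter path inoperative [AND]: Primary encoder malfunctions=not, Backup pitch motor lost=occurs → not all inputs occur → does not occur.
Rotor brake unavailable [AND]: Upper limit switch is out=not, Left contactor degraded=occurs, Redundant safety PLC trips=not → not all inputs occur → does not occur.
Wind turbine shutdown fails [OR]: Safety chain unavailable=occurs, Converter path inoperative=not, Rotor brake unavailable=not → at least one input occurs → occurs.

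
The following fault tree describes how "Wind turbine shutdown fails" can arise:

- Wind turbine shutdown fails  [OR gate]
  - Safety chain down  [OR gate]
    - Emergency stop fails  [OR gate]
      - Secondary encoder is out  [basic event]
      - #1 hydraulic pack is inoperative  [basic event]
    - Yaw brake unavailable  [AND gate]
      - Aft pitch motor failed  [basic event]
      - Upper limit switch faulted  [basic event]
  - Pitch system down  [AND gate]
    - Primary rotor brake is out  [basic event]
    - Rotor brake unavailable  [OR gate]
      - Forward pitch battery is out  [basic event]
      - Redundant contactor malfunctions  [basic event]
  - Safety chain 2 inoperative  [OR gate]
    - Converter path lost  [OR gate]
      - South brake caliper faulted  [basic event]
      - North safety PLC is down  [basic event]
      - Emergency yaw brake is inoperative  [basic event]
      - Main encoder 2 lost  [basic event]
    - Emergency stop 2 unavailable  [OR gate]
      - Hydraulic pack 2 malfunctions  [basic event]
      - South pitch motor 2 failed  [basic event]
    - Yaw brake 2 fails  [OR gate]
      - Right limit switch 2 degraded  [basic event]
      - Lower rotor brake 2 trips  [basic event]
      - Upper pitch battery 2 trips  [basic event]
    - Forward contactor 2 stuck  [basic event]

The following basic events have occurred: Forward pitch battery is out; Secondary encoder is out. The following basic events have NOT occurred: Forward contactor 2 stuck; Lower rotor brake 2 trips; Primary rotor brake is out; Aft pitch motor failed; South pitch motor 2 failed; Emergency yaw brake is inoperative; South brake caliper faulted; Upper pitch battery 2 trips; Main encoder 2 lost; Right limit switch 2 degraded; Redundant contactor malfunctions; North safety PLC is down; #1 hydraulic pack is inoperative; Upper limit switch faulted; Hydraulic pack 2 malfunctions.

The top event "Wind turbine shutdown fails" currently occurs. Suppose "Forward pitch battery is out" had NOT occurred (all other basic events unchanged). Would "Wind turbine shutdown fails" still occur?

Yes

Counterfactual: set "Forward pitch battery is out" to not occurred.
Emergency stop fails [OR]: Secondary encoder is out=occurs, #1 hydraulic pack is inoperative=not → at least one input occurs → occurs.
Yaw brake unavailable [AND]: Aft pitch motor failed=not, Upper limit switch faulted=not → not all inputs occur → does not occur.
Safety chain down [OR]: Emergency stop fails=occurs, Yaw brake unavailable=not → at least one input occurs → occurs.
Rotor brake unavailable [OR]: Forward pitch battery is out=not, Redundant contactor malfunctions=not → no input occurs → does not occur.
Pitch system down [AND]: Primary rotor brake is out=not, Rotor brake unavailable=not → not all inputs occur → does not occur.
Converter path lost [OR]: South brake caliper faulted=not, North safety PLC is down=not, Emergency yaw brake is inoperative=not, Main encoder 2 lost=not → no input occurs → does not occur.
Emergency stop 2 unavailable [OR]: Hydraulic pack 2 malfunctions=not, South pitch motor 2 failed=not → no input occurs → does not occur.
Yaw brake 2 fails [OR]: Right limit switch 2 degraded=not, Lower rotor brake 2 trips=not, Upper pitch battery 2 trips=not → no input occurs → does not occur.
Safety chain 2 inoperative [OR]: Converter path lost=not, Emergency stop 2 unavailable=not, Yaw brake 2 fails=not, Forward contactor 2 stuck=not → no input occurs → does not occur.
Wind turbine shutdown fails [OR]: Safety chain down=occurs, Pitch system down=not, Safety chain 2 inoperative=not → at least one input occurs → occurs.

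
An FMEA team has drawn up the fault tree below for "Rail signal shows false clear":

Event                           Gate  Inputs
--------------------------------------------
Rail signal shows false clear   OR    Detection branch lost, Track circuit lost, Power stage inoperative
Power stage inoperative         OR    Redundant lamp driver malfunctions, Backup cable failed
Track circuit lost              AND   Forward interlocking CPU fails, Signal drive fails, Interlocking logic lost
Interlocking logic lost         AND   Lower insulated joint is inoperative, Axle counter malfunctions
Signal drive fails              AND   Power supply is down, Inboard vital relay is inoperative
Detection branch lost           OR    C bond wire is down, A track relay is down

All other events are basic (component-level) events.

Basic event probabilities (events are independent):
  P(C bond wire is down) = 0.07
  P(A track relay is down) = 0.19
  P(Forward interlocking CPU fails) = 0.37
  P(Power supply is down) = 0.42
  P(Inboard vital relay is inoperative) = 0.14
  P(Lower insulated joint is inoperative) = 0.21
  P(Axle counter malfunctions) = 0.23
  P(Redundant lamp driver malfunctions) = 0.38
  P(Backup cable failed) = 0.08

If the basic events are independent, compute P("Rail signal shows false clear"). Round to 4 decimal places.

P(Detection branch lost) [OR] = 1 − (1−0.07) × (1−0.19) = 0.246700
P(Signal drive fails) [AND] = 0.42 × 0.14 = 0.058800
P(Interlocking logic lost) [AND] = 0.21 × 0.23 = 0.048300
P(Track circuit lost) [AND] = 0.37 × 0.058800 × 0.048300 = 0.001051
P(Power stage inoperative) [OR] = 1 − (1−0.38) × (1−0.08) = 0.429600
P(Rail signal shows false clear) [OR] = 1 − (1−0.246700) × (1−0.001051) × (1−0.429600) = 0.570769
Rounded to 4 decimal places: P(Rail signal shows false clear) ≈ 0.5708.

0.5708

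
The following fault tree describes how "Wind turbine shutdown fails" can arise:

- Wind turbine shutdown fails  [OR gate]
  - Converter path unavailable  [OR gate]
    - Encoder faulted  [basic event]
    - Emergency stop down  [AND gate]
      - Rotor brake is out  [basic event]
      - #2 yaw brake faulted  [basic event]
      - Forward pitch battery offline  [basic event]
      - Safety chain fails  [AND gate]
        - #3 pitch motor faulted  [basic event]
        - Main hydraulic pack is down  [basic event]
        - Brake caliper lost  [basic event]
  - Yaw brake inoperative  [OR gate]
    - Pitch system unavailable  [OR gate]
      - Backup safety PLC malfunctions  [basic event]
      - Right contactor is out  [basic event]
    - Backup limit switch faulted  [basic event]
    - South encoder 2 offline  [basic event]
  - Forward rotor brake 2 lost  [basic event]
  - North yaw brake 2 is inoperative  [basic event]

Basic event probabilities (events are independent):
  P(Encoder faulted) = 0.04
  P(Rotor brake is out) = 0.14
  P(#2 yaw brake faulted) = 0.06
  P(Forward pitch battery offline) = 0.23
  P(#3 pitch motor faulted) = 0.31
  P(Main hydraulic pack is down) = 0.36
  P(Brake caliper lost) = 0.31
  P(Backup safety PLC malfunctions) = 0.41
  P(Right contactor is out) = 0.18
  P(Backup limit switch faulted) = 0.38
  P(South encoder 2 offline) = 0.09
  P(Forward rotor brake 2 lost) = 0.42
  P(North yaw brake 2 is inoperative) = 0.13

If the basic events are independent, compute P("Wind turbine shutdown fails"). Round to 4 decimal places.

P(Safety chain fails) [AND] = 0.31 × 0.36 × 0.31 = 0.034596
P(Emergency stop down) [AND] = 0.14 × 0.06 × 0.23 × 0.034596 = 0.000067
P(Converter path unavailable) [OR] = 1 − (1−0.04) × (1−0.000067) = 0.040064
P(Pitch system unavailable) [OR] = 1 − (1−0.41) × (1−0.18) = 0.516200
P(Yaw brake inoperative) [OR] = 1 − (1−0.516200) × (1−0.38) × (1−0.09) = 0.727040
P(Wind turbine shutdown fails) [OR] = 1 − (1−0.040064) × (1−0.727040) × (1−0.42) × (1−0.13) = 0.867783
Rounded to 4 decimal places: P(Wind turbine shutdown fails) ≈ 0.8678.

0.8678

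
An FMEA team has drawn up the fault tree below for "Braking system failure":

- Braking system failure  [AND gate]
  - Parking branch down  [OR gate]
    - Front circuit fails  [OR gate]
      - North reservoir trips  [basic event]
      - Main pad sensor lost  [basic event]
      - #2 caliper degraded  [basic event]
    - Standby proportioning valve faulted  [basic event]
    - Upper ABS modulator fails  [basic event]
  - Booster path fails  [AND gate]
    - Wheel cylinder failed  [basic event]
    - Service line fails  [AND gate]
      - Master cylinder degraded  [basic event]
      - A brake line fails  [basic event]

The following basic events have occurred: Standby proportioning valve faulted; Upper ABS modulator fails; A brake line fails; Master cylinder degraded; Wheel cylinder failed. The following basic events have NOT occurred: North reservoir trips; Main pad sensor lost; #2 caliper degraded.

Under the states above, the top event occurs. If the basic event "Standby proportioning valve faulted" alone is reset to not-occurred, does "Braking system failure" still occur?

Yes

Counterfactual: set "Standby proportioning valve faulted" to not occurred.
Front circuit fails [OR]: North reservoir trips=not, Main pad sensor lost=not, #2 caliper degraded=not → no input occurs → does not occur.
Parking branch down [OR]: Front circuit fails=not, Standby proportioning valve faulted=not, Upper ABS modulator fails=occurs → at least one input occurs → occurs.
Service line fails [AND]: Master cylinder degraded=occurs, A brake line fails=occurs → all inputs occur → occurs.
Booster path fails [AND]: Wheel cylinder failed=occurs, Service line fails=occurs → all inputs occur → occurs.
Braking system failure [AND]: Parking branch down=occurs, Booster path fails=occurs → all inputs occur → occurs.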